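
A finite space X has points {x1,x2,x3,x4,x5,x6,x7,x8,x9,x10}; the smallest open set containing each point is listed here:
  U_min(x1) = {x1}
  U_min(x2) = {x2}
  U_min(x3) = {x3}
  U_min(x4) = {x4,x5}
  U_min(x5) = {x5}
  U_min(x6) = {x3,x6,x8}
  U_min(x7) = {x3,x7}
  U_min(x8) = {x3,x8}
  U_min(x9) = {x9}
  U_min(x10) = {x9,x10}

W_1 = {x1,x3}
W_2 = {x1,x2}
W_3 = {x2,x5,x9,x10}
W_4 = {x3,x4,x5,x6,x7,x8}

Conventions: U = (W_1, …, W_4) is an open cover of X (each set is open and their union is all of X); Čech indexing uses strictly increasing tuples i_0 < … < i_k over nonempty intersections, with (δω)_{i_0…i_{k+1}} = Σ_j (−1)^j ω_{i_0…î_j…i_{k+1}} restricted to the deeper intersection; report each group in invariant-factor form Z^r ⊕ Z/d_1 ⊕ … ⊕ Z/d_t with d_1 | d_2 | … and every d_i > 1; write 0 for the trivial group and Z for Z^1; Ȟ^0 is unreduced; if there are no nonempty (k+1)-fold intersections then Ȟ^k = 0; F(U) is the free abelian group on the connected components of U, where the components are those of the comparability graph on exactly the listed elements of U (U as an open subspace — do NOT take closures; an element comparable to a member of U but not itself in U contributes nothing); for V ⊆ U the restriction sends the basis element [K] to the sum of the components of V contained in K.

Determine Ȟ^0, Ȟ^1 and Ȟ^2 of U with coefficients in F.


intersection data:
  W12={x1} W14={x3} W23={x2} W34={x5}
components per intersection:
  W1: {x1} {x3}
  W2: {x1} {x2}
  W3: {x2} {x5} {x9,x10}
  W4: {x3,x6,x7,x8} {x4,x5}
  W12: {x1}
  W14: {x3}
  W23: {x2}
  W34: {x5}
C dims 9,4; δ0: rk 4, SNF 1^4
Ȟ^0 = (9 − 4) − 0 = 5, so Ȟ^0 ≅ Z^5
Ȟ^1 = (4 − 0) − 4 = 0, so Ȟ^1 ≅ 0
Ȟ^2 = (0 − 0) − 0 = 0, so Ȟ^2 ≅ 0

Ȟ^0 ≅ Z^5; Ȟ^1 ≅ 0; Ȟ^2 ≅ 0


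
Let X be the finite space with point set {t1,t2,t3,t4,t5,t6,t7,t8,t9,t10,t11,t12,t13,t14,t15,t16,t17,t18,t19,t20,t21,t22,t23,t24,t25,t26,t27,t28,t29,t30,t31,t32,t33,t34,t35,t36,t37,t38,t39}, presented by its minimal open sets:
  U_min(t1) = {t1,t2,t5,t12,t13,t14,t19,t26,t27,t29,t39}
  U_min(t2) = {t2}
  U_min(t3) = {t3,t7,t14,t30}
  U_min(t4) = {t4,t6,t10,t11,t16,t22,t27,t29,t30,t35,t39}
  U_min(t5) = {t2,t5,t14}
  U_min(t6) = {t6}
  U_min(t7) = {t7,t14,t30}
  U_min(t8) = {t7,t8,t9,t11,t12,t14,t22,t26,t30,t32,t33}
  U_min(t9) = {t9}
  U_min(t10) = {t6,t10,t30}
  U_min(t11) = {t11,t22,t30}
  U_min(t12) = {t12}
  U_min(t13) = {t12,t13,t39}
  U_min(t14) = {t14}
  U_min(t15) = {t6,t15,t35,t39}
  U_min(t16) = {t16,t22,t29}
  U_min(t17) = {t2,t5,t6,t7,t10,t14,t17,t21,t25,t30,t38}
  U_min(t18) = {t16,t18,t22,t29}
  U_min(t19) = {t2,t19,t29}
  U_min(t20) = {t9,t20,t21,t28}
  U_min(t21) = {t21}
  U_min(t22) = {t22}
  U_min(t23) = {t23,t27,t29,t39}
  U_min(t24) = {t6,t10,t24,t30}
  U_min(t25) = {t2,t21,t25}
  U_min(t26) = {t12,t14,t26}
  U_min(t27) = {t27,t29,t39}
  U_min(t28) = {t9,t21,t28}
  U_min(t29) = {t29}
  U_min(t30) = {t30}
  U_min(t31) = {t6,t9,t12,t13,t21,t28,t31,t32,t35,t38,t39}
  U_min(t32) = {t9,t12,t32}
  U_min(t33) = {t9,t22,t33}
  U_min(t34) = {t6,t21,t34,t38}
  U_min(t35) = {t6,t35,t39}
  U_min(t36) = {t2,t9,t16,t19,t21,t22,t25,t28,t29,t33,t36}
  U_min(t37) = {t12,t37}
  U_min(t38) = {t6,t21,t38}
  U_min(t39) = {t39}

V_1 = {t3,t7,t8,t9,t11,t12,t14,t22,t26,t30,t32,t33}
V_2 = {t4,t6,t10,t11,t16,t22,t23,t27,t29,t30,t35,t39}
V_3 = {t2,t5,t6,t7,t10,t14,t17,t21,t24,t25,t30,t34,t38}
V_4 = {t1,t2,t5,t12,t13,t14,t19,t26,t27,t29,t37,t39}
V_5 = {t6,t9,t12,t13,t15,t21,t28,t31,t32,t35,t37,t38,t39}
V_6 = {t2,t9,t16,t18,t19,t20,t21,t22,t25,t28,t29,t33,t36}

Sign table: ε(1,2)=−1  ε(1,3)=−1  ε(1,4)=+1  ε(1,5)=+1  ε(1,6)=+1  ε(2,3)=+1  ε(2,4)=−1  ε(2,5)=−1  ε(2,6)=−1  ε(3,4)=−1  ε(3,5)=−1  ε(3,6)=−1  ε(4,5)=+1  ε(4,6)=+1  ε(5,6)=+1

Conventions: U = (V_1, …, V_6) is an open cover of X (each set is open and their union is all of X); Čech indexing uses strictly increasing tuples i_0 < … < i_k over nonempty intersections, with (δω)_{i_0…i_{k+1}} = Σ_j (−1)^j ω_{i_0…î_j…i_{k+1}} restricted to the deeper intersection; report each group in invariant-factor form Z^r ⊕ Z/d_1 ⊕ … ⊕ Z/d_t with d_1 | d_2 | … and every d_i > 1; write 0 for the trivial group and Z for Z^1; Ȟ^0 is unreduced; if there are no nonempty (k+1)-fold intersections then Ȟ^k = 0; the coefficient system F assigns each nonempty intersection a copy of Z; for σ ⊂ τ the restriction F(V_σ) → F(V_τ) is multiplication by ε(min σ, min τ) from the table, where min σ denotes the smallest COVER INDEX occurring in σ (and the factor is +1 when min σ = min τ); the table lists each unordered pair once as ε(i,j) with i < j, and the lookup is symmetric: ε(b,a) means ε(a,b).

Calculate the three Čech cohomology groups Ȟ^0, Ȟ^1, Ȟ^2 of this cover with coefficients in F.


Ȟ^0(U;F) ≅ Z, Ȟ^1(U;F) ≅ 0 and Ȟ^2(U;F) ≅ Z/2

intersection data:
  V12={t11,t22,t30} V13={t7,t14,t30} V14={t12,t14,t26} V15={t9,t12,t32} V16={t9,t22,t33} V23={t6,t10,t30} V24={t27,t29,t39} V25={t6,t35,t39} V26={t16,t22,t29} V34={t2,t5,t14} V35={t6,t21,t38} V36={t2,t21,t25} V45={t12,t13,t37,t39} V46={t2,t19,t29} V56={t9,t21,t28}
  V123={t30} V126={t22} V134={t14} V145={t12} V156={t9} V235={t6} V245={t39} V246={t29} V346={t2} V356={t21}
C dims 6,15,10; δ0: rk 5, SNF 1^5; δ1: rk 10, SNF 1^9·2
Ȟ^0 = (6 − 5) − 0 = 1, so Ȟ^0 ≅ Z
Ȟ^1 = (15 − 10) − 5 = 0, so Ȟ^1 ≅ 0
Ȟ^2 = (10 − 0) − 10 = 0 plus torsion [2], so Ȟ^2 ≅ Z/2


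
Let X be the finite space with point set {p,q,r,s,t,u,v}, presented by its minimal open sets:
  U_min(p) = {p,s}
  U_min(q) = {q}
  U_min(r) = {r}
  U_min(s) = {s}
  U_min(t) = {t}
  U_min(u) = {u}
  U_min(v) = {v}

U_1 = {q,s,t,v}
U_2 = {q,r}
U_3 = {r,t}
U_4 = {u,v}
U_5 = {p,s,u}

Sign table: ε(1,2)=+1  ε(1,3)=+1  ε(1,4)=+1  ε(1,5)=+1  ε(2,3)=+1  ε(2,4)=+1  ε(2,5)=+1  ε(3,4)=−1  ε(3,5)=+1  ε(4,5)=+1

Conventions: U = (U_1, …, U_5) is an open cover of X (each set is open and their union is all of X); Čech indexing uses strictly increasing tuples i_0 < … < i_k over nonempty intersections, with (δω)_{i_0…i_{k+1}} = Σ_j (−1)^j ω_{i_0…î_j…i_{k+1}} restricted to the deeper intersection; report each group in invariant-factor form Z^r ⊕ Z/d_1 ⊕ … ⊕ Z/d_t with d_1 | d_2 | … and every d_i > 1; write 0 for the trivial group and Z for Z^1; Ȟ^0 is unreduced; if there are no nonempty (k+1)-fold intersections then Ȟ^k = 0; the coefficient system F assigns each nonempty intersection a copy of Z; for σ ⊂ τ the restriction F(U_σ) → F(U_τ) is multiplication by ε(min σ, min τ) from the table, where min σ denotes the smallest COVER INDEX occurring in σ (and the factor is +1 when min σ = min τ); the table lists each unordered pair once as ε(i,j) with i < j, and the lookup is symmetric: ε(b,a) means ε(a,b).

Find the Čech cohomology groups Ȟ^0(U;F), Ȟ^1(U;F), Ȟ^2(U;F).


Ȟ^0 = Z; Ȟ^1 = Z^2; Ȟ^2 = 0

nonempty overlaps:
  U12={q} U13={t} U14={v} U15={s} U23={r} U45={u}
C dims 5,6; δ0: rk 4, SNF 1^4
degree 0: 5−4−0 = 1 → Ȟ^0 ≅ Z
degree 1: 6−0−4 = 2 → Ȟ^1 ≅ Z^2
degree 2: 0−0−0 = 0 → Ȟ^2 ≅ 0


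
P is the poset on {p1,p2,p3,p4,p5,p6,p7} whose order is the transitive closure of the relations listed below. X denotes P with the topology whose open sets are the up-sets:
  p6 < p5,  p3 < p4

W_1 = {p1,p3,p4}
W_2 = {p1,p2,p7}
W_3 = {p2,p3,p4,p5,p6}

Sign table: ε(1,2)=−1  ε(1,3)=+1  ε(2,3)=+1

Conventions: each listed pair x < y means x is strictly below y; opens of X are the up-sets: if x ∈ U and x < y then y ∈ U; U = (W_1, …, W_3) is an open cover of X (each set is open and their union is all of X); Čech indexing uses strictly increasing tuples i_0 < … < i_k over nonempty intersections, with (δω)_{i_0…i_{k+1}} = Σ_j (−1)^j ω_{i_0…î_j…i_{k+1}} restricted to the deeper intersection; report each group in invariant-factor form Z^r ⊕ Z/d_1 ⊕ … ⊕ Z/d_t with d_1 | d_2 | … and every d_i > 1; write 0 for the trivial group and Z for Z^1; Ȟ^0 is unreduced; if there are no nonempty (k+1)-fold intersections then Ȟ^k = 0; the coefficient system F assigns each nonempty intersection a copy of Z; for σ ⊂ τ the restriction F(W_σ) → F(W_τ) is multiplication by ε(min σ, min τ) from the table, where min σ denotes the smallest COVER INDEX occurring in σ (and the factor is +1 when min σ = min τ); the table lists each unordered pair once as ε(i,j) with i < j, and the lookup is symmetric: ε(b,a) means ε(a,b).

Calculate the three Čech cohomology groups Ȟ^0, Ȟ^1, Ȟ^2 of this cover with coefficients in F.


nerve simplices:
  W12={p1} W13={p3,p4} W23={p2}
C dims 3,3; δ0: rk 3, SNF 1^2·2
degree 0: 3−3−0 = 0 → Ȟ^0 ≅ 0
degree 1: 3−0−3 = 0 plus torsion [2] → Ȟ^1 ≅ Z/2
degree 2: 0−0−0 = 0 → Ȟ^2 ≅ 0

Ȟ^0(U;F) ≅ 0, Ȟ^1(U;F) ≅ Z/2 and Ȟ^2(U;F) ≅ 0


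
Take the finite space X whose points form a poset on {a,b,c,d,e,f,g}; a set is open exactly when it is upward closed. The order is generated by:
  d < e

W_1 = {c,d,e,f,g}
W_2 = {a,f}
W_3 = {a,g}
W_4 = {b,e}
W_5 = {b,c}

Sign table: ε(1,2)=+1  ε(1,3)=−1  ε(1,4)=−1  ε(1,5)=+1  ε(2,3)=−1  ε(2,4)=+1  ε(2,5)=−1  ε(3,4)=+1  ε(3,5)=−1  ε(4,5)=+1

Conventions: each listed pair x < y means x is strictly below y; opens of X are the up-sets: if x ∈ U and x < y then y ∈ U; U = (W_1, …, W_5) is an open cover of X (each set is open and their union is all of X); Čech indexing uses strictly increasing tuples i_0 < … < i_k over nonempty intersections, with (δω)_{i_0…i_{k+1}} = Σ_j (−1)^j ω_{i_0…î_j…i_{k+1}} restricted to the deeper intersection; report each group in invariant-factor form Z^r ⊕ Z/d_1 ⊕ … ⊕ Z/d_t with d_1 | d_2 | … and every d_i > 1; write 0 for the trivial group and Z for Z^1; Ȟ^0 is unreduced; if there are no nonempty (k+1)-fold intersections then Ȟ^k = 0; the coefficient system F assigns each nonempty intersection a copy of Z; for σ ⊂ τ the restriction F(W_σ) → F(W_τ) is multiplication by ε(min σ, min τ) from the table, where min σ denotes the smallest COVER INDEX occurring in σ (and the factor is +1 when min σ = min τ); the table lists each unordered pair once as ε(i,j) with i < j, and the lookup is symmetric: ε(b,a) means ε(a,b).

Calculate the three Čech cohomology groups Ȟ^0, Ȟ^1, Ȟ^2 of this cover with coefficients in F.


cover nerve:
  W12={f} W13={g} W14={e} W15={c} W23={a} W45={b}
C dims 5,6; δ0: rk 5, SNF 1^4·2
Ȟ^0: (5−5)−0=0 ⇒ 0
Ȟ^1: (6−0)−5=1 plus torsion [2] ⇒ Z ⊕ Z/2
Ȟ^2: (0−0)−0=0 ⇒ 0

Ȟ^0 = 0, Ȟ^1 = Z ⊕ Z/2 and Ȟ^2 = 0


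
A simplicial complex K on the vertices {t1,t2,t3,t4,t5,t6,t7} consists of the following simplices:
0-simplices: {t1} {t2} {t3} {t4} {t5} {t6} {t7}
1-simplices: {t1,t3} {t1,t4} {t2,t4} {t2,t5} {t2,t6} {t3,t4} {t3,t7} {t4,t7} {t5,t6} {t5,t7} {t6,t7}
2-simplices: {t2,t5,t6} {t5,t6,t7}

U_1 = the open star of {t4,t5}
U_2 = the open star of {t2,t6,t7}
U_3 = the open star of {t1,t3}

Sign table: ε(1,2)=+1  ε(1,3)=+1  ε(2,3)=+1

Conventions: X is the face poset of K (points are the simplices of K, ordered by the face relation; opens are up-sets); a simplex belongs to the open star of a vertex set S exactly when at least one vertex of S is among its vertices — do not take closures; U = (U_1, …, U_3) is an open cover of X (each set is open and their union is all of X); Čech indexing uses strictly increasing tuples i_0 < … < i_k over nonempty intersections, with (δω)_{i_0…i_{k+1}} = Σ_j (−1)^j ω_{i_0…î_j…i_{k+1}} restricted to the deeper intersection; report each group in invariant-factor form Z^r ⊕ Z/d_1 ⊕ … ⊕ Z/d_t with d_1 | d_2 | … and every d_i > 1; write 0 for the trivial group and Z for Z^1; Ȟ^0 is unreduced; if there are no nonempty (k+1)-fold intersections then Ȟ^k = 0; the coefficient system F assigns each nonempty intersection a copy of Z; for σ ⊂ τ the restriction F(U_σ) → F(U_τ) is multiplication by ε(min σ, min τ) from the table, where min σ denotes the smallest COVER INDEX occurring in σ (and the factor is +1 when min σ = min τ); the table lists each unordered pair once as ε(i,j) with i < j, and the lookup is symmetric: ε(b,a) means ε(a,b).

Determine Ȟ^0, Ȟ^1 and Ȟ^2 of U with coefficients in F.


Ȟ^0 ≅ Z,  Ȟ^1 ≅ Z,  Ȟ^2 ≅ 0

nonempty intersections:
  U1={{t4},{t5},{t1,t4},{t2,t4},{t2,t5},{t3,t4},{t4,t7},{t5,t6},{t5,t7},{t2,t5,t6},{t5,t6,t7}} U2={{t2},{t6},{t7},{t2,t4},{t2,t5},{t2,t6},{t3,t7},{t4,t7},{t5,t6},{t5,t7},{t6,t7},{t2,t5,t6},{t5,t6,t7}} U3={{t1},{t3},{t1,t3},{t1,t4},{t3,t4},{t3,t7}}
  U12={{t2,t4},{t2,t5},{t4,t7},{t5,t6},{t5,t7},{t2,t5,t6},{t5,t6,t7}} U13={{t1,t4},{t3,t4}} U23={{t3,t7}}
C dims 3,3; δ0: rk 2, SNF 1^2
Ȟ^0: (3−2)−0=1 ⇒ Z
Ȟ^1: (3−0)−2=1 ⇒ Z
Ȟ^2: (0−0)−0=0 ⇒ 0


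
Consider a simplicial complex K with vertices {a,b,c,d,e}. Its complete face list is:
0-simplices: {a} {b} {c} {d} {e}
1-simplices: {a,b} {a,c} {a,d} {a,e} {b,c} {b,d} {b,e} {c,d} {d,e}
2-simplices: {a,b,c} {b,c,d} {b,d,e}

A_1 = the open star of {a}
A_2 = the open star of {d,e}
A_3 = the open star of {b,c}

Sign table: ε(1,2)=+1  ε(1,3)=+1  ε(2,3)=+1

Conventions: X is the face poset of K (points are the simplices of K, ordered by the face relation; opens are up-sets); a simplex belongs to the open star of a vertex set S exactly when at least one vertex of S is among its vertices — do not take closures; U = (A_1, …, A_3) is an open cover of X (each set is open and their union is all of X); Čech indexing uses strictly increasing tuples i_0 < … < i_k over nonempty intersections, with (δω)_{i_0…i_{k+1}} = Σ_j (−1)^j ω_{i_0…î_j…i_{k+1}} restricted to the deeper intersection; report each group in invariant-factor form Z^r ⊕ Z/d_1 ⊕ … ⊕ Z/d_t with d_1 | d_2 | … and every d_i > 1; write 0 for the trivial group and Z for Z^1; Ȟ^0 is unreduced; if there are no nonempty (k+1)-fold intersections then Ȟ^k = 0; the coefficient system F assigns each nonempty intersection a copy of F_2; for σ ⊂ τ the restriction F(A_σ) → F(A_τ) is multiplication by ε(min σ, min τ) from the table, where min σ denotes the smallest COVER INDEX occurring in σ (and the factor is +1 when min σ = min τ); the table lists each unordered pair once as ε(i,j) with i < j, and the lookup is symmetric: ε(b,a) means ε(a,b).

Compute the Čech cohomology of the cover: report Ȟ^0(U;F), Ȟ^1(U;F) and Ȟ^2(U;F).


Ȟ^0(U;F) ≅ Z/2, Ȟ^1(U;F) ≅ Z/2 and Ȟ^2(U;F) ≅ 0

nonempty intersections:
  A1={{a},{a,b},{a,c},{a,d},{a,e},{a,b,c}} A2={{d},{e},{a,d},{a,e},{b,d},{b,e},{c,d},{d,e},{b,c,d},{b,d,e}} A3={{b},{c},{a,b},{a,c},{b,c},{b,d},{b,e},{c,d},{a,b,c},{b,c,d},{b,d,e}}
  A12={{a,d},{a,e}} A13={{a,b},{a,c},{a,b,c}} A23={{b,d},{b,e},{c,d},{b,c,d},{b,d,e}}
C dims 3,3; δ0: rk_F2 2
Ȟ^0: (3−2)−0=1 ⇒ Z/2
Ȟ^1: (3−0)−2=1 ⇒ Z/2
Ȟ^2: (0−0)−0=0 ⇒ 0


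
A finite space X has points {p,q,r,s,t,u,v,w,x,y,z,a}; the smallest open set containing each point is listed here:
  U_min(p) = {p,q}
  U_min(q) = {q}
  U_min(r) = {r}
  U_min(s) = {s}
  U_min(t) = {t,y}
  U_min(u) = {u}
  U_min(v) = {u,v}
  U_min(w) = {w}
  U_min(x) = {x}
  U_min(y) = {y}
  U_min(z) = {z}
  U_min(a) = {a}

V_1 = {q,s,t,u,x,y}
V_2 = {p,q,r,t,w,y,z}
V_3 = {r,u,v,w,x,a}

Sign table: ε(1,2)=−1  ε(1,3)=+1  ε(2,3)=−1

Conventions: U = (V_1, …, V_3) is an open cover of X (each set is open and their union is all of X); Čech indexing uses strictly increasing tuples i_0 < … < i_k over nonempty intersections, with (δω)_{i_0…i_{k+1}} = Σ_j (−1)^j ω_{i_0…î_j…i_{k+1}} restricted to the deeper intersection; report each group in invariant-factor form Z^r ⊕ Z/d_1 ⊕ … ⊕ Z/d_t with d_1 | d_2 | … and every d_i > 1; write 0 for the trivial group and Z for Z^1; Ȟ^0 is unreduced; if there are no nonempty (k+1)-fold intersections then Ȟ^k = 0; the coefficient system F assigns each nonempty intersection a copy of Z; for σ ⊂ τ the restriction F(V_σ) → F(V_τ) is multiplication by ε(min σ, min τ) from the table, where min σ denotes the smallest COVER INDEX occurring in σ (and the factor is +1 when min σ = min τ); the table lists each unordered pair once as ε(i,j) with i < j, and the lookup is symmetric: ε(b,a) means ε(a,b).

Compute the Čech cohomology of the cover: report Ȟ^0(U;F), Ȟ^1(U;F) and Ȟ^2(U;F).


nerve of the cover:
  V12={q,t,y} V13={u,x} V23={r,w}
C dims 3,3; δ0: rk 2, SNF 1^2
Ȟ^0 = (3 − 2) − 0 = 1, so Ȟ^0 ≅ Z
Ȟ^1 = (3 − 0) − 2 = 1, so Ȟ^1 ≅ Z
Ȟ^2 = (0 − 0) − 0 = 0, so Ȟ^2 ≅ 0

Ȟ^0(U;F) ≅ Z, Ȟ^1(U;F) ≅ Z, Ȟ^2(U;F) ≅ 0


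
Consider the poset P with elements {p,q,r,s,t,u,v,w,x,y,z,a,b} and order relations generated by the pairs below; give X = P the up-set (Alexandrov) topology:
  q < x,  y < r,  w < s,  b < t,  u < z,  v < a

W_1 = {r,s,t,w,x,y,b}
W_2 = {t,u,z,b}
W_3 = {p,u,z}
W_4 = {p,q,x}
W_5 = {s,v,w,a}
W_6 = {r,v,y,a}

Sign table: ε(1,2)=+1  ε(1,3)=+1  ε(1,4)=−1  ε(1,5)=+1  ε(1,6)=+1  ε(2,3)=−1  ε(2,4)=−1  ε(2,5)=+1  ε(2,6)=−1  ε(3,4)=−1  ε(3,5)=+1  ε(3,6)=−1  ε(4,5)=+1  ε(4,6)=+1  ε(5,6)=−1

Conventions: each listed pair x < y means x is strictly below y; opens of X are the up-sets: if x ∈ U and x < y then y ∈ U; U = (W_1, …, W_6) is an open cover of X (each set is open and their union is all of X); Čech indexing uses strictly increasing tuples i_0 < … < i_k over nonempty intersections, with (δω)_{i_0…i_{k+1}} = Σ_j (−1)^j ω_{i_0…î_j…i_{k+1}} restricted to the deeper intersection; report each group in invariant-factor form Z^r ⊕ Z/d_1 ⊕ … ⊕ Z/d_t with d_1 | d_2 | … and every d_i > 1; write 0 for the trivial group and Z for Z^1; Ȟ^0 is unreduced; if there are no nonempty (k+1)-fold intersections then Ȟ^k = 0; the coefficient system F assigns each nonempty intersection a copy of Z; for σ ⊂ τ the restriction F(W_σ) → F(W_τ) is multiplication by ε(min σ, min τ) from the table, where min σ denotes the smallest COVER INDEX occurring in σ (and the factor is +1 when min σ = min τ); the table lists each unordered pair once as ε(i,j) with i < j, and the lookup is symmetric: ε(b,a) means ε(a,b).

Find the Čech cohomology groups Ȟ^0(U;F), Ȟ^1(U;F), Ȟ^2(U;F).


Ȟ^0 ≅ 0, Ȟ^1 ≅ Z ⊕ Z/2, Ȟ^2 ≅ 0

nerve simplices:
  W12={t,b} W14={x} W15={s,w} W16={r,y} W23={u,z} W34={p} W56={v,a}
C dims 6,7; δ0: rk 6, SNF 1^5·2
degree 0: 6−6−0 = 0 → Ȟ^0 ≅ 0
degree 1: 7−0−6 = 1 plus torsion [2] → Ȟ^1 ≅ Z ⊕ Z/2
degree 2: 0−0−0 = 0 → Ȟ^2 ≅ 0


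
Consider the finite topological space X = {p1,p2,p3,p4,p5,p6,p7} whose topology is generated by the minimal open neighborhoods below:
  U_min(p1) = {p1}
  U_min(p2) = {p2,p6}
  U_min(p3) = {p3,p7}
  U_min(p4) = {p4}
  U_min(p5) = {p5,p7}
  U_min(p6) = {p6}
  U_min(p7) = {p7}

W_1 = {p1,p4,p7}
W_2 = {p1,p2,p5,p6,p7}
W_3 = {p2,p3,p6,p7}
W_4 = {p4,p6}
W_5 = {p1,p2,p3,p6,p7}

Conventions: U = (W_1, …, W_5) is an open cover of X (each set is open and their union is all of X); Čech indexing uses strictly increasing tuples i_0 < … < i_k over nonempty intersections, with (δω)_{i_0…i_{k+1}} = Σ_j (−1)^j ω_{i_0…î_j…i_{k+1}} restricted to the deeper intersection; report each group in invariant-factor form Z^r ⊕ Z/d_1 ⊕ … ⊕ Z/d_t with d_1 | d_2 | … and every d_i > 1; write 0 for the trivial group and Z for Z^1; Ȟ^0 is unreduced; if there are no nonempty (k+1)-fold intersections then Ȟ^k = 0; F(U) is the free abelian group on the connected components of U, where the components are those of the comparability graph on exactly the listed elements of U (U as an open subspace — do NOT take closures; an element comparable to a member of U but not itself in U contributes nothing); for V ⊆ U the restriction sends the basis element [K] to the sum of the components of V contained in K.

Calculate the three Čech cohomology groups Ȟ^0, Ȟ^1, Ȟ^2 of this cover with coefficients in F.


Ȟ^0 ≅ Z^4,  Ȟ^1 ≅ 0,  Ȟ^2 ≅ 0

nerve simplices:
  W12={p1,p7} W13={p7} W14={p4} W15={p1,p7} W23={p2,p6,p7} W24={p6} W25={p1,p2,p6,p7} W34={p6} W35={p2,p3,p6,p7} W45={p6}
  W123={p7} W125={p1,p7} W135={p7} W234={p6} W235={p2,p6,p7} W245={p6} W345={p6}
  W1235={p7} W2345={p6}
components per intersection:
  W1: {p1} {p4} {p7}
  W2: {p1} {p2,p6} {p5,p7}
  W3: {p2,p6} {p3,p7}
  W4: {p4} {p6}
  W5: {p1} {p2,p6} {p3,p7}
  W12: {p1} {p7}
  W13: {p7}
  W14: {p4}
  W15: {p1} {p7}
  W23: {p2,p6} {p7}
  W24: {p6}
  W25: {p1} {p2,p6} {p7}
  W34: {p6}
  W35: {p2,p6} {p3,p7}
  W45: {p6}
  W123: {p7}
  W125: {p1} {p7}
  W135: {p7}
  W234: {p6}
  W235: {p2,p6} {p7}
  W245: {p6}
  W345: {p6}
  W1235: {p7}
  W2345: {p6}
C dims 13,16,9,2; δ0: rk 9, SNF 1^9; δ1: rk 7, SNF 1^7; δ2: rk 2, SNF 1^2
degree 0: 13−9−0 = 4 → Ȟ^0 ≅ Z^4
degree 1: 16−7−9 = 0 → Ȟ^1 ≅ 0
degree 2: 9−2−7 = 0 → Ȟ^2 ≅ 0


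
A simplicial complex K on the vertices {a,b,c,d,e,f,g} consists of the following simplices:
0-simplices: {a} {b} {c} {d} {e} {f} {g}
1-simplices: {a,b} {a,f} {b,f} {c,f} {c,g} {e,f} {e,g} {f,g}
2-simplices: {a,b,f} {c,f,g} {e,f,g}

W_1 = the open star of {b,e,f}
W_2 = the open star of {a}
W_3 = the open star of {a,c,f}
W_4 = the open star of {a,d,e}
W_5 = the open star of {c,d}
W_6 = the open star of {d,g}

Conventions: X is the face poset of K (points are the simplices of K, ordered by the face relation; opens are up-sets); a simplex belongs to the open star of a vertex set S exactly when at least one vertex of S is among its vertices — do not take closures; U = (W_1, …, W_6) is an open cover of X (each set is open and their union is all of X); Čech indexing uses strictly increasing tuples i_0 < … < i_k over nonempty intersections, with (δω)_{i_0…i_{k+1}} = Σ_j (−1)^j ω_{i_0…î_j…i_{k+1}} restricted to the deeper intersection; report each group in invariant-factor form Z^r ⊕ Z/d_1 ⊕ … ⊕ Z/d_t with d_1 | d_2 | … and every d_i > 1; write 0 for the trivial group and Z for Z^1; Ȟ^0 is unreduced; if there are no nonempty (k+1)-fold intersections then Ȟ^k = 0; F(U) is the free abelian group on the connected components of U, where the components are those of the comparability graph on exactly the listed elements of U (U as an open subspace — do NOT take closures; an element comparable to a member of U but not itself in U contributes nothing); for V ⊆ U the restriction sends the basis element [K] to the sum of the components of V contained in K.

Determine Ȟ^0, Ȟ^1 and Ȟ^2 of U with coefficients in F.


nerve simplices:
  W1={{b},{e},{f},{a,b},{a,f},{b,f},{c,f},{e,f},{e,g},{f,g},{a,b,f},{c,f,g},{e,f,g}} W2={{a},{a,b},{a,f},{a,b,f}} W3={{a},{c},{f},{a,b},{a,f},{b,f},{c,f},{c,g},{e,f},{f,g},{a,b,f},{c,f,g},{e,f,g}} W4={{a},{d},{e},{a,b},{a,f},{e,f},{e,g},{a,b,f},{e,f,g}} W5={{c},{d},{c,f},{c,g},{c,f,g}} W6={{d},{g},{c,g},{e,g},{f,g},{c,f,g},{e,f,g}}
  W12={{a,b},{a,f},{a,b,f}} W13={{f},{a,b},{a,f},{b,f},{c,f},{e,f},{f,g},{a,b,f},{c,f,g},{e,f,g}} W14={{e},{a,b},{a,f},{e,f},{e,g},{a,b,f},{e,f,g}} W15={{c,f},{c,f,g}} W16={{e,g},{f,g},{c,f,g},{e,f,g}} W23={{a},{a,b},{a,f},{a,b,f}} W24={{a},{a,b},{a,f},{a,b,f}} W34={{a},{a,b},{a,f},{e,f},{a,b,f},{e,f,g}} W35={{c},{c,f},{c,g},{c,f,g}} W36={{c,g},{f,g},{c,f,g},{e,f,g}} W45={{d}} W46={{d},{e,g},{e,f,g}} W56={{d},{c,g},{c,f,g}}
  W123={{a,b},{a,f},{a,b,f}} W124={{a,b},{a,f},{a,b,f}} W134={{a,b},{a,f},{e,f},{a,b,f},{e,f,g}} W135={{c,f},{c,f,g}} W136={{f,g},{c,f,g},{e,f,g}} W146={{e,g},{e,f,g}} W156={{c,f,g}} W234={{a},{a,b},{a,f},{a,b,f}} W346={{e,f,g}} W356={{c,g},{c,f,g}} W456={{d}}
  W1234={{a,b},{a,f},{a,b,f}} W1346={{e,f,g}} W1356={{c,f,g}}
components per intersection:
  W1: {{b},{e},{f},{a,b},{a,f},{b,f},{c,f},{e,f},{e,g},{f,g},{a,b,f},{c,f,g},{e,f,g}}
  W2: {{a},{a,b},{a,f},{a,b,f}}
  W3: {{a},{c},{f},{a,b},{a,f},{b,f},{c,f},{c,g},{e,f},{f,g},{a,b,f},{c,f,g},{e,f,g}}
  W4: {{a},{a,b},{a,f},{a,b,f}} {{d}} {{e},{e,f},{e,g},{e,f,g}}
  W5: {{c},{c,f},{c,g},{c,f,g}} {{d}}
  W6: {{d}} {{g},{c,g},{e,g},{f,g},{c,f,g},{e,f,g}}
  W12: {{a,b},{a,f},{a,b,f}}
  W13: {{f},{a,b},{a,f},{b,f},{c,f},{e,f},{f,g},{a,b,f},{c,f,g},{e,f,g}}
  W14: {{e},{e,f},{e,g},{e,f,g}} {{a,b},{a,f},{a,b,f}}
  W15: {{c,f},{c,f,g}}
  W16: {{e,g},{f,g},{c,f,g},{e,f,g}}
  W23: {{a},{a,b},{a,f},{a,b,f}}
  W24: {{a},{a,b},{a,f},{a,b,f}}
  W34: {{a},{a,b},{a,f},{a,b,f}} {{e,f},{e,f,g}}
  W35: {{c},{c,f},{c,g},{c,f,g}}
  W36: {{c,g},{f,g},{c,f,g},{e,f,g}}
  W45: {{d}}
  W46: {{d}} {{e,g},{e,f,g}}
  W56: {{d}} {{c,g},{c,f,g}}
  W123: {{a,b},{a,f},{a,b,f}}
  W124: {{a,b},{a,f},{a,b,f}}
  W134: {{a,b},{a,f},{a,b,f}} {{e,f},{e,f,g}}
  W135: {{c,f},{c,f,g}}
  W136: {{f,g},{c,f,g},{e,f,g}}
  W146: {{e,g},{e,f,g}}
  W156: {{c,f,g}}
  W234: {{a},{a,b},{a,f},{a,b,f}}
  W346: {{e,f,g}}
  W356: {{c,g},{c,f,g}}
  W456: {{d}}
  W1234: {{a,b},{a,f},{a,b,f}}
  W1346: {{e,f,g}}
  W1356: {{c,f,g}}
C dims 10,17,12,3; δ0: rk 8, SNF 1^8; δ1: rk 9, SNF 1^9; δ2: rk 3, SNF 1^3
degree 0: 10−8−0 = 2 → Ȟ^0 ≅ Z^2
degree 1: 17−9−8 = 0 → Ȟ^1 ≅ 0
degree 2: 12−3−9 = 0 → Ȟ^2 ≅ 0

Ȟ^0 = Z^2; Ȟ^1 = 0; Ȟ^2 = 0


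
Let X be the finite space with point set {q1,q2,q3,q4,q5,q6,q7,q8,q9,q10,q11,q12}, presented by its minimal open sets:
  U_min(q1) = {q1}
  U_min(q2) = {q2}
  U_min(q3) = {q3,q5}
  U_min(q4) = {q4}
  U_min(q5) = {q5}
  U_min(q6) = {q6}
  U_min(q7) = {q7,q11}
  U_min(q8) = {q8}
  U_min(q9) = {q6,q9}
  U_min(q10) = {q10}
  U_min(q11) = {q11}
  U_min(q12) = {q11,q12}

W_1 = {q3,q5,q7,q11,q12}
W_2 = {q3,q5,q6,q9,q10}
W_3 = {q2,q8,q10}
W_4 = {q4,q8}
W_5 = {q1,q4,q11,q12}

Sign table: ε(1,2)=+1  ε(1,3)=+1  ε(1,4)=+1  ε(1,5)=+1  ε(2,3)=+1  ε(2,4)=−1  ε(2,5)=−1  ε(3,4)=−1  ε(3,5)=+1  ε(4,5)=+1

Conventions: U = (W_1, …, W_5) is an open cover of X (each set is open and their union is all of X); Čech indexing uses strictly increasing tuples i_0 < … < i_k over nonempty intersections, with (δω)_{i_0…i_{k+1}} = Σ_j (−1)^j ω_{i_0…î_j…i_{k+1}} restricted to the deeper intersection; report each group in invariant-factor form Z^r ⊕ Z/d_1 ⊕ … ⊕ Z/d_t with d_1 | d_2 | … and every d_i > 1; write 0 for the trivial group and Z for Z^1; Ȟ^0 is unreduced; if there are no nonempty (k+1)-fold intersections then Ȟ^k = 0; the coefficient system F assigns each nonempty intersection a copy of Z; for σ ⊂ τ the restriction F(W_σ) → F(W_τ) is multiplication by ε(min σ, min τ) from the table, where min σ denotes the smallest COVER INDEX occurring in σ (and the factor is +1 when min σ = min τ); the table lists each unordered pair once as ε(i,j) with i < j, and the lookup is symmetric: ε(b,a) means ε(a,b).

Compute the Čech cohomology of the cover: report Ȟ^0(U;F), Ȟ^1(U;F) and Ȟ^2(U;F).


Ȟ^0 = 0; Ȟ^1 = Z/2; Ȟ^2 = 0

nonempty intersections:
  W12={q3,q5} W15={q11,q12} W23={q10} W34={q8} W45={q4}
C dims 5,5; δ0: rk 5, SNF 1^4·2
Ȟ^0: (5−5)−0=0 ⇒ 0
Ȟ^1: (5−0)−5=0 plus torsion [2] ⇒ Z/2
Ȟ^2: (0−0)−0=0 ⇒ 0


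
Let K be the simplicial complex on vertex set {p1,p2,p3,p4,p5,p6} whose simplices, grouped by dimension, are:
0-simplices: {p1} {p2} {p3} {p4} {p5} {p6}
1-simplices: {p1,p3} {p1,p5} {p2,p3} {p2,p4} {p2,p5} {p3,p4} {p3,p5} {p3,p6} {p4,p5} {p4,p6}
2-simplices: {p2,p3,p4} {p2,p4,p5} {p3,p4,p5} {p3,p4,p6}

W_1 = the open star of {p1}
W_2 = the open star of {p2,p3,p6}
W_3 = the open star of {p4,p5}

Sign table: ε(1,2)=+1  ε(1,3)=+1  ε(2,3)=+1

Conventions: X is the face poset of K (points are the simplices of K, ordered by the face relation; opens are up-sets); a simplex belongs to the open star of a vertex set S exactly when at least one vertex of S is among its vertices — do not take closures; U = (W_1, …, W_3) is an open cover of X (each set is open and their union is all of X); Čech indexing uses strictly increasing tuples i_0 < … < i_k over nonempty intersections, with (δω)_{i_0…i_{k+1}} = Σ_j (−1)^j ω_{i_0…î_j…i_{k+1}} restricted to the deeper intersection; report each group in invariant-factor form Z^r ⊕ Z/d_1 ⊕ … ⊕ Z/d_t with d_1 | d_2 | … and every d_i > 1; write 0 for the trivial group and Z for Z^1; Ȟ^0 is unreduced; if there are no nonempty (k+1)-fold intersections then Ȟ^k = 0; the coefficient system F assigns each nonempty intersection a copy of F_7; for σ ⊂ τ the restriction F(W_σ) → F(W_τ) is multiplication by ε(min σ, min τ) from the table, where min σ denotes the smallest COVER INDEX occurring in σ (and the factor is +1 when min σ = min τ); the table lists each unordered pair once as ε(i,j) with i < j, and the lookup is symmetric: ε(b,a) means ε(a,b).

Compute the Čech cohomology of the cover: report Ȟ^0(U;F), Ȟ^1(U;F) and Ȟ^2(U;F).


nerve simplices:
  W1={{p1},{p1,p3},{p1,p5}} W2={{p2},{p3},{p6},{p1,p3},{p2,p3},{p2,p4},{p2,p5},{p3,p4},{p3,p5},{p3,p6},{p4,p6},{p2,p3,p4},{p2,p4,p5},{p3,p4,p5},{p3,p4,p6}} W3={{p4},{p5},{p1,p5},{p2,p4},{p2,p5},{p3,p4},{p3,p5},{p4,p5},{p4,p6},{p2,p3,p4},{p2,p4,p5},{p3,p4,p5},{p3,p4,p6}}
  W12={{p1,p3}} W13={{p1,p5}} W23={{p2,p4},{p2,p5},{p3,p4},{p3,p5},{p4,p6},{p2,p3,p4},{p2,p4,p5},{p3,p4,p5},{p3,p4,p6}}
C dims 3,3; δ0: rk_F7 2
degree 0: 3−2−0 = 1 → Ȟ^0 ≅ Z/7
degree 1: 3−0−2 = 1 → Ȟ^1 ≅ Z/7
degree 2: 0−0−0 = 0 → Ȟ^2 ≅ 0

Ȟ^0 = Z/7,  Ȟ^1 = Z/7,  Ȟ^2 = 0


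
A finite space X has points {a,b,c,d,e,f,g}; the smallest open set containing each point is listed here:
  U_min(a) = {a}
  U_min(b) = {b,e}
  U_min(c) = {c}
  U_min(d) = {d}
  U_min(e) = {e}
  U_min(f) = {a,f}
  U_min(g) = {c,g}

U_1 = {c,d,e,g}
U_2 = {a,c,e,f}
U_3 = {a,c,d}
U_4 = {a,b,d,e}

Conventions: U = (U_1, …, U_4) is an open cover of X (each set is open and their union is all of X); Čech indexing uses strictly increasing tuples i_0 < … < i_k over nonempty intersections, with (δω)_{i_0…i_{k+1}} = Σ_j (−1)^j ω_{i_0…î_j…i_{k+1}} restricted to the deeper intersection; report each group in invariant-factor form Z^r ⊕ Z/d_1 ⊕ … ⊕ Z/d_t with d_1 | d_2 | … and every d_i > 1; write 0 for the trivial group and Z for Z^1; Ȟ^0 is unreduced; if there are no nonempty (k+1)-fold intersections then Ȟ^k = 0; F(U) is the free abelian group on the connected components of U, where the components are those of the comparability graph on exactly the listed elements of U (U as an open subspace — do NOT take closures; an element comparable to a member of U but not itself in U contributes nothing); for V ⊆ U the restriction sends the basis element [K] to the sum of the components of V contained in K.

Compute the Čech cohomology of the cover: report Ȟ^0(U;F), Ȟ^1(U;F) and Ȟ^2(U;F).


nerve simplices:
  U12={c,e} U13={c,d} U14={d,e} U23={a,c} U24={a,e} U34={a,d}
  U123={c} U124={e} U134={d} U234={a}
components per intersection:
  U1: {c,g} {d} {e}
  U2: {a,f} {c} {e}
  U3: {a} {c} {d}
  U4: {a} {b,e} {d}
  U12: {c} {e}
  U13: {c} {d}
  U14: {d} {e}
  U23: {a} {c}
  U24: {a} {e}
  U34: {a} {d}
  U123: {c}
  U124: {e}
  U134: {d}
  U234: {a}
C dims 12,12,4; δ0: rk 8, SNF 1^8; δ1: rk 4, SNF 1^4
degree 0: 12−8−0 = 4 → Ȟ^0 ≅ Z^4
degree 1: 12−4−8 = 0 → Ȟ^1 ≅ 0
degree 2: 4−0−4 = 0 → Ȟ^2 ≅ 0

Ȟ^0 ≅ Z^4; Ȟ^1 ≅ 0; Ȟ^2 ≅ 0


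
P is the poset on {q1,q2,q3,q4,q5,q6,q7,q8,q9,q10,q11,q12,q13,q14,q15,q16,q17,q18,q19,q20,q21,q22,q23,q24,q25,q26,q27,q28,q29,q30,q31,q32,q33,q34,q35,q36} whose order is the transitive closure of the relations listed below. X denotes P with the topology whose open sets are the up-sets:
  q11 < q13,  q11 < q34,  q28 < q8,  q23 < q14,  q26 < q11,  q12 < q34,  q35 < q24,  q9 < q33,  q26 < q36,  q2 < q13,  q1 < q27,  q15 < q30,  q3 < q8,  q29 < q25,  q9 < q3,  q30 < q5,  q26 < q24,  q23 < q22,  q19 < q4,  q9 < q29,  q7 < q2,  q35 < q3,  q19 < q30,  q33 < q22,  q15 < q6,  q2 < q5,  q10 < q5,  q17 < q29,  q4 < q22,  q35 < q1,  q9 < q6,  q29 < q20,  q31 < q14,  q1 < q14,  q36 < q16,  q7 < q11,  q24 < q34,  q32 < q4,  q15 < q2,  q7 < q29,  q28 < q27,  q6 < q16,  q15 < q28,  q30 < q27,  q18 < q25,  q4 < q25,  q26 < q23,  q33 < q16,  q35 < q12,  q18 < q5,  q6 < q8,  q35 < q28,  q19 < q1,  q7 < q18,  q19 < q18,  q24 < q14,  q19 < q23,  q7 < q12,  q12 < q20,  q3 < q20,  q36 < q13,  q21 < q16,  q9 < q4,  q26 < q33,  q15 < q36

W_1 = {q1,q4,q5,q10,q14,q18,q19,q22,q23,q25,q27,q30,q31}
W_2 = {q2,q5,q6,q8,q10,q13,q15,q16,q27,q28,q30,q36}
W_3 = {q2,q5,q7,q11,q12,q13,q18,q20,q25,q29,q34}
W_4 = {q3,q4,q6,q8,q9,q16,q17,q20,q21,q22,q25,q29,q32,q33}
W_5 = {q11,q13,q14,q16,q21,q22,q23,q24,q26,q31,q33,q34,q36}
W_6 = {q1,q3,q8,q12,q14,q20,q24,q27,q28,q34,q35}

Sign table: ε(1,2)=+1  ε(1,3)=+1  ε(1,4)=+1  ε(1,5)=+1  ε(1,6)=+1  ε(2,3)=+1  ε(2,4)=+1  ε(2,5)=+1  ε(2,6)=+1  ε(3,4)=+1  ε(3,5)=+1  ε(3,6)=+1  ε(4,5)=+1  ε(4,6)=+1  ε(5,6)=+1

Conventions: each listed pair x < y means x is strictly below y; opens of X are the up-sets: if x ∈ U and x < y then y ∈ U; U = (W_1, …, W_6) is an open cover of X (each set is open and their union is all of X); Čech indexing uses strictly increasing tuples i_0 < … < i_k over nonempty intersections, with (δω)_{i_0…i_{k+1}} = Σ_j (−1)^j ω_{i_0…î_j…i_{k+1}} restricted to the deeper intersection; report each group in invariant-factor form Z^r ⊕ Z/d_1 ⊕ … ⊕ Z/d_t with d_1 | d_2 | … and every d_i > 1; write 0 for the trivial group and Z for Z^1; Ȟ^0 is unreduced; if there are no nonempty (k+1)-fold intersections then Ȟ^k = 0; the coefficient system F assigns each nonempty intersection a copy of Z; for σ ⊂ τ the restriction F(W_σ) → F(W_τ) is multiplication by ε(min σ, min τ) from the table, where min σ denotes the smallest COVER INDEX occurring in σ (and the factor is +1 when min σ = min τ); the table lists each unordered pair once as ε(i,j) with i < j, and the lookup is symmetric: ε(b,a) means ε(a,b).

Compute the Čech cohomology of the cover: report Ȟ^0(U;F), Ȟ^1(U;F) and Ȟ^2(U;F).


nonempty overlaps:
  W12={q5,q10,q27,q30} W13={q5,q18,q25} W14={q4,q22,q25} W15={q14,q22,q23,q31} W16={q1,q14,q27} W23={q2,q5,q13} W24={q6,q8,q16} W25={q13,q16,q36} W26={q8,q27,q28} W34={q20,q25,q29} W35={q11,q13,q34} W36={q12,q20,q34} W45={q16,q21,q22,q33} W46={q3,q8,q20} W56={q14,q24,q34}
  W123={q5} W126={q27} W134={q25} W145={q22} W156={q14} W235={q13} W245={q16} W246={q8} W346={q20} W356={q34}
C dims 6,15,10; δ0: rk 5, SNF 1^5; δ1: rk 10, SNF 1^9·2
degree 0: 6−5−0 = 1 → Ȟ^0 ≅ Z
degree 1: 15−10−5 = 0 → Ȟ^1 ≅ 0
degree 2: 10−0−10 = 0 plus torsion [2] → Ȟ^2 ≅ Z/2

Ȟ^0 = Z,  Ȟ^1 = 0,  Ȟ^2 = Z/2


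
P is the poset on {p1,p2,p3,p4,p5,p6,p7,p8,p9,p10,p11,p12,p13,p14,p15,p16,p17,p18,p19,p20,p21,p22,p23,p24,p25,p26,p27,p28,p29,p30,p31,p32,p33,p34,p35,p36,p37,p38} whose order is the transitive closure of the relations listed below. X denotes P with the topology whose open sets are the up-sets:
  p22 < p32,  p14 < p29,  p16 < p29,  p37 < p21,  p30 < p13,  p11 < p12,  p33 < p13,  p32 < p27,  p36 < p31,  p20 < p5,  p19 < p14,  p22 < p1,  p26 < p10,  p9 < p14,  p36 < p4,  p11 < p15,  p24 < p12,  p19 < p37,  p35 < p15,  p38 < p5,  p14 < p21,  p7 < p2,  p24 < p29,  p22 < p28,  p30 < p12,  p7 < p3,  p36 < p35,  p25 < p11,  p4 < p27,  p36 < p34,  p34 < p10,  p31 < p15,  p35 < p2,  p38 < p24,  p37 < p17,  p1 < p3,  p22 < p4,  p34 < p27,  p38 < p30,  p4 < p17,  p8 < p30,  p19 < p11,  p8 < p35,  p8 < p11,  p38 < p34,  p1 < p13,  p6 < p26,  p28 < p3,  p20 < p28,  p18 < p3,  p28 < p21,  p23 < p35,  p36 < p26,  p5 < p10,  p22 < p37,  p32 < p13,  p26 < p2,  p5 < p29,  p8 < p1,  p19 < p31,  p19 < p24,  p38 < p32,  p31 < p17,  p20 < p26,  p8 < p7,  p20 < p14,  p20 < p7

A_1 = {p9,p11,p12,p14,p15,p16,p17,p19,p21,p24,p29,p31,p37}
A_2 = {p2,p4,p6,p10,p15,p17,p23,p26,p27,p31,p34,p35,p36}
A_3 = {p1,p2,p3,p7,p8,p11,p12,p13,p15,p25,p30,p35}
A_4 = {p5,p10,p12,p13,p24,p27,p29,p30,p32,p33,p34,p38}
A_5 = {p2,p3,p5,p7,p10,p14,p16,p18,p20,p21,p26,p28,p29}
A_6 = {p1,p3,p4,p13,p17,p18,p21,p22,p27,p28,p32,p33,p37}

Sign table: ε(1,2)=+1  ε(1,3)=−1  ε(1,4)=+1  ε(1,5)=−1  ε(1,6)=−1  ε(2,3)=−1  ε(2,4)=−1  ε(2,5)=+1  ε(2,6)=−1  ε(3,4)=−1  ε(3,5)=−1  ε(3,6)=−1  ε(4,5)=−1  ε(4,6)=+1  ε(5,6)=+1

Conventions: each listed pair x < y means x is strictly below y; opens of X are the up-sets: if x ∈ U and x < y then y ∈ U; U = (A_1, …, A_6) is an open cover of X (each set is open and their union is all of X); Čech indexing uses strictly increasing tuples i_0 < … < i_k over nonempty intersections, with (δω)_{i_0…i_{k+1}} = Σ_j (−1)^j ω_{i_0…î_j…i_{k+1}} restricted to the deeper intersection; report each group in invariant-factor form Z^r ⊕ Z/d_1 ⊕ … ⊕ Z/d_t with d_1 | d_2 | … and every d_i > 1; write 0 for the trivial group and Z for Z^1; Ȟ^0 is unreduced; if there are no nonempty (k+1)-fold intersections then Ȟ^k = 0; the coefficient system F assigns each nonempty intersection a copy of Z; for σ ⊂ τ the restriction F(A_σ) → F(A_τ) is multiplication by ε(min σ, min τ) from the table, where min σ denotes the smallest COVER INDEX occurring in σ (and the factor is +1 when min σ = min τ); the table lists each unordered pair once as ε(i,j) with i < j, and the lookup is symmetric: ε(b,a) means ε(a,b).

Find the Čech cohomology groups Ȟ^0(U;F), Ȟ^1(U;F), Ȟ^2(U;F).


Ȟ^0 ≅ 0, Ȟ^1 ≅ Z/2, Ȟ^2 ≅ Z

intersection data:
  A12={p15,p17,p31} A13={p11,p12,p15} A14={p12,p24,p29} A15={p14,p16,p21,p29} A16={p17,p21,p37} A23={p2,p15,p35} A24={p10,p27,p34} A25={p2,p10,p26} A26={p4,p17,p27} A34={p12,p13,p30} A35={p2,p3,p7} A36={p1,p3,p13} A45={p5,p10,p29} A46={p13,p27,p32,p33} A56={p3,p18,p21,p28}
  A123={p15} A126={p17} A134={p12} A145={p29} A156={p21} A235={p2} A245={p10} A246={p27} A346={p13} A356={p3}
C dims 6,15,10; δ0: rk 6, SNF 1^5·2; δ1: rk 9, SNF 1^9
Ȟ^0 = (6 − 6) − 0 = 0, so Ȟ^0 ≅ 0
Ȟ^1 = (15 − 9) − 6 = 0 plus torsion [2], so Ȟ^1 ≅ Z/2
Ȟ^2 = (10 − 0) − 9 = 1, so Ȟ^2 ≅ Z


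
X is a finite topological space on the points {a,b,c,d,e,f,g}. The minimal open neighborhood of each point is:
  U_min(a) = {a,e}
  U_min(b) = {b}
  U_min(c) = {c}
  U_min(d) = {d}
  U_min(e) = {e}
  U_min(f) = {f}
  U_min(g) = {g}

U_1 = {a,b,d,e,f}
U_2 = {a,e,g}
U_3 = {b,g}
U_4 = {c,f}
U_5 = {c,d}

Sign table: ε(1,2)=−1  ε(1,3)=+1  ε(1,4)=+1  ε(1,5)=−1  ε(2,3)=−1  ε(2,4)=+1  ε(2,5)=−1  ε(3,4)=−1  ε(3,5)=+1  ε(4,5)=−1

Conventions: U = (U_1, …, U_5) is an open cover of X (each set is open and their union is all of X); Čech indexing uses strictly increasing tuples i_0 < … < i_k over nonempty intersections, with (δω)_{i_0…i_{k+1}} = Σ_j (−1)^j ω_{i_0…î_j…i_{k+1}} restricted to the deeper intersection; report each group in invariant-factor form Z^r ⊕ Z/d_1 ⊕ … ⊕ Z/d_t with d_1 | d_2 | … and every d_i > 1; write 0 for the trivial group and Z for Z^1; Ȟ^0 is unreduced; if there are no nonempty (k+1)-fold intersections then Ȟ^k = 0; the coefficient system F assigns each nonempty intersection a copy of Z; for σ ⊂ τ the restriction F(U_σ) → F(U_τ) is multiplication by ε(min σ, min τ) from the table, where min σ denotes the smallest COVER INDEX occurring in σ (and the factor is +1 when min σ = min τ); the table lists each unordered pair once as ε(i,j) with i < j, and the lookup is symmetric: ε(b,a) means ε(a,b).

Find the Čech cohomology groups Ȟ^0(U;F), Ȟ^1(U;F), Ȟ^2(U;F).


Ȟ^0(U;F) ≅ Z, Ȟ^1(U;F) ≅ Z^2, Ȟ^2(U;F) ≅ 0

intersection data:
  U12={a,e} U13={b} U14={f} U15={d} U23={g} U45={c}
C dims 5,6; δ0: rk 4, SNF 1^4
Ȟ^0 = (5 − 4) − 0 = 1, so Ȟ^0 ≅ Z
Ȟ^1 = (6 − 0) − 4 = 2, so Ȟ^1 ≅ Z^2
Ȟ^2 = (0 − 0) − 0 = 0, so Ȟ^2 ≅ 0


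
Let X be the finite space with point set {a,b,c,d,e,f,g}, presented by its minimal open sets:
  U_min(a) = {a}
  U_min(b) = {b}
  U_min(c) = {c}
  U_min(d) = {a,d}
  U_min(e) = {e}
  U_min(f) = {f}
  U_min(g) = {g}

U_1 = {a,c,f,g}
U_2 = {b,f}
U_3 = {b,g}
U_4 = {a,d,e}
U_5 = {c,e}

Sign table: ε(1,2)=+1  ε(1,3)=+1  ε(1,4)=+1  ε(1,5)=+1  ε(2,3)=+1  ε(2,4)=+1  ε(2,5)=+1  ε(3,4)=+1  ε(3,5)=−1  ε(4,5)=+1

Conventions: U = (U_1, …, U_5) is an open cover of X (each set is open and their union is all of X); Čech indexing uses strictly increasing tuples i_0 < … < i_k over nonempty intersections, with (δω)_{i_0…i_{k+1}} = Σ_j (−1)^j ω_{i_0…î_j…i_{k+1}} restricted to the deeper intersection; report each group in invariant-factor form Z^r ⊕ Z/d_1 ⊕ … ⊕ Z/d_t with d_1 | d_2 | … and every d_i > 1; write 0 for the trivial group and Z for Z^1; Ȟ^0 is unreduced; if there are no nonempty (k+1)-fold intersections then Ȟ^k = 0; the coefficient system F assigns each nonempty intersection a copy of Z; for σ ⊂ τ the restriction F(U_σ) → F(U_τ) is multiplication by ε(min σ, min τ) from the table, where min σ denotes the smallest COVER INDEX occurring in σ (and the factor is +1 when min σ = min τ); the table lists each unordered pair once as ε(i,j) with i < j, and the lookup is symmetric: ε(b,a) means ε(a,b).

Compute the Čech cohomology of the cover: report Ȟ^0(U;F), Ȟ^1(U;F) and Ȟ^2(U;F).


Ȟ^0 ≅ Z; Ȟ^1 ≅ Z^2; Ȟ^2 ≅ 0

nerve of the cover:
  U12={f} U13={g} U14={a} U15={c} U23={b} U45={e}
C dims 5,6; δ0: rk 4, SNF 1^4
Ȟ^0 = (5 − 4) − 0 = 1, so Ȟ^0 ≅ Z
Ȟ^1 = (6 − 0) − 4 = 2, so Ȟ^1 ≅ Z^2
Ȟ^2 = (0 − 0) − 0 = 0, so Ȟ^2 ≅ 0
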